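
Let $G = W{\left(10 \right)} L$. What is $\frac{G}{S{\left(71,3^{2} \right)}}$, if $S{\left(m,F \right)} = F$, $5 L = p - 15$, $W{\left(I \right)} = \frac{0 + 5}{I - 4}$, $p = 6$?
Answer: $- \frac{1}{6} \approx -0.16667$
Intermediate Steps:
$W{\left(I \right)} = \frac{5}{-4 + I}$
$L = - \frac{9}{5}$ ($L = \frac{6 - 15}{5} = \frac{1}{5} \left(-9\right) = - \frac{9}{5} \approx -1.8$)
$G = - \frac{3}{2}$ ($G = \frac{5}{-4 + 10} \left(- \frac{9}{5}\right) = \frac{5}{6} \left(- \frac{9}{5}\right) = - \frac{3}{2} \approx -1.5$)
$\frac{G}{S{\left(71,3^{2} \right)}} = - \frac{3}{2 \cdot 3^{2}} = - \frac{3}{2 \cdot 9} = \left(- \frac{3}{2}\right) \frac{1}{9} = - \frac{1}{6}$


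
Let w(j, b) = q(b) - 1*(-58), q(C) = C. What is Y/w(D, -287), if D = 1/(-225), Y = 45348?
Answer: -45348/229 ≈ -198.03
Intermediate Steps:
D = -1/225 ≈ -0.0044444
w(j, b) = 58 + b (w(j, b) = b - 1*(-58) = b + 58 = 58 + b)
Y/w(D, -287) = 45348/(58 - 287) = 45348/(-229) = 45348*(-1/229) = -45348/229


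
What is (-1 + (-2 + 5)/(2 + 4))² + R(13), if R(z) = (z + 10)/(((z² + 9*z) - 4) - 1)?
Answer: 373/1124 ≈ 0.33185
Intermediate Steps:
R(z) = (10 + z)/(-5 + z² + 9*z) (R(z) = (10 + z)/((-4 + z² + 9*z) - 1) = (10 + z)/(-5 + z² + 9*z))
(-1 + (-2 + 5)/(2 + 4))² + R(13) = (-1 + (-2 + 5)/(2 + 4))² + (10 + 13)/(-5 + 13² + 9*13) = (-1 + 3/6)² + 23/(-5 + 169 + 117) = (-1 + 3*(⅙))² + 23/281 = (-1 + ½)² + (1/281)*23 = (-½)² + 23/281 = ¼ + 23/281 = 373/1124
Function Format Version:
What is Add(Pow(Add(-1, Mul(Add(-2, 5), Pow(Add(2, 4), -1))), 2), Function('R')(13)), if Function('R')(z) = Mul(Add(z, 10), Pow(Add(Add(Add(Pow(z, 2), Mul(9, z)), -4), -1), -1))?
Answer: Rational(373, 1124) ≈ 0.33185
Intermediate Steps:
Function('R')(z) = Mul(Pow(Add(-5, Pow(z, 2), Mul(9, z)), -1), Add(10, z)) (Function('R')(z) = Mul(Add(10, z), Pow(Add(Add(-4, Pow(z, 2), Mul(9, z)), -1), -1)) = Mul(Add(10, z), Pow(Add(-5, Pow(z, 2), Mul(9, z)), -1)) = Mul(Pow(Add(-5, Pow(z, 2), Mul(9, z)), -1), Add(10, z)))
Add(Pow(Add(-1, Mul(Add(-2, 5), Pow(Add(2, 4), -1))), 2), Function('R')(13)) = Add(Pow(Add(-1, Mul(Add(-2, 5), Pow(Add(2, 4), -1))), 2), Mul(Pow(Add(-5, Pow(13, 2), Mul(9, 13)), -1), Add(10, 13))) = Add(Pow(Add(-1, Mul(3, Pow(6, -1))), 2), Mul(Pow(Add(-5, 169, 117), -1), 23)) = Add(Pow(Add(-1, Mul(3, Rational(1, 6))), 2), Mul(Pow(281, -1), 23)) = Add(Pow(Add(-1, Rational(1, 2)), 2), Mul(Rational(1, 281), 23)) = Add(Pow(Rational(-1, 2), 2), Rational(23, 281)) = Add(Rational(1, 4), Rational(23, 281)) = Rational(373, 1124)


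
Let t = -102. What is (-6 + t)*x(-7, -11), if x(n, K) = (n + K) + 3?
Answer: 1620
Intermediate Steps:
x(n, K) = 3 + K + n (x(n, K) = (K + n) + 3 = 3 + K + n)
(-6 + t)*x(-7, -11) = (-6 - 102)*(3 - 11 - 7) = -108*(-15) = 1620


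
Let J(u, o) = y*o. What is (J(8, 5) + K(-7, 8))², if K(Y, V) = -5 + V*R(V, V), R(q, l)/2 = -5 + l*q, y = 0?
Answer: 881721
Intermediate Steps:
R(q, l) = -10 + 2*l*q (R(q, l) = 2*(-5 + l*q) = -10 + 2*l*q)
J(u, o) = 0 (J(u, o) = 0*o = 0)
K(Y, V) = -5 + V*(-10 + 2*V²) (K(Y, V) = -5 + V*(-10 + 2*V*V) = -5 + V*(-10 + 2*V²))
(J(8, 5) + K(-7, 8))² = (0 + (-5 + 2*8*(-5 + 8²)))² = (0 + (-5 + 2*8*(-5 + 64)))² = (0 + (-5 + 2*8*59))² = (0 + (-5 + 944))² = (0 + 939)² = 939² = 881721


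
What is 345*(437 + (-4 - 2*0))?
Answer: 149385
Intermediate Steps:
345*(437 + (-4 - 2*0)) = 345*(437 + (-4 + 0)) = 345*(437 - 4) = 345*433 = 149385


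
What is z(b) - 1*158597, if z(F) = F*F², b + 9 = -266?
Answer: -20955472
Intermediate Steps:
b = -275 (b = -9 - 266 = -275)
z(F) = F³
z(b) - 1*158597 = (-275)³ - 1*158597 = -20796875 - 158597 = -20955472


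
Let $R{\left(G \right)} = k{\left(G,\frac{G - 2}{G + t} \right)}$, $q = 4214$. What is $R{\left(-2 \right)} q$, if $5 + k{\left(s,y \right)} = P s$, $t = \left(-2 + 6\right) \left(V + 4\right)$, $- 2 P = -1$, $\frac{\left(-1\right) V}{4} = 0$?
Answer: $-25284$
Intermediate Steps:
$V = 0$ ($V = \left(-4\right) 0 = 0$)
$P = \frac{1}{2}$ ($P = \left(- \frac{1}{2}\right) \left(-1\right) = \frac{1}{2} \approx 0.5$)
$t = 16$ ($t = \left(-2 + 6\right) \left(0 + 4\right) = 4 \cdot 4 = 16$)
$k{\left(s,y \right)} = -5 + \frac{s}{2}$
$R{\left(G \right)} = -5 + \frac{G}{2}$
$R{\left(-2 \right)} q = \left(-5 + \frac{1}{2} \left(-2\right)\right) 4214 = \left(-5 - 1\right) 4214 = \left(-6\right) 4214 = -25284$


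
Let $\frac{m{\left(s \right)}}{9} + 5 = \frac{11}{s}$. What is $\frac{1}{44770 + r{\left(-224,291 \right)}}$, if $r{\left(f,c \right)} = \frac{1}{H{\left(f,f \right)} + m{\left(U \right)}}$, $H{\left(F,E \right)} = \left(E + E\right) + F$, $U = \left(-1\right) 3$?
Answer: $\frac{750}{33577499} \approx 2.2336 \cdot 10^{-5}$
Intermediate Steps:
$U = -3$
$H{\left(F,E \right)} = F + 2 E$ ($H{\left(F,E \right)} = 2 E + F = F + 2 E$)
$m{\left(s \right)} = -45 + \frac{99}{s}$ ($m{\left(s \right)} = -45 + 9 \frac{11}{s} = -45 + \frac{99}{s}$)
$r{\left(f,c \right)} = \frac{1}{-78 + 3 f}$ ($r{\left(f,c \right)} = \frac{1}{\left(f + 2 f\right) - \left(45 - \frac{99}{-3}\right)} = \frac{1}{3 f + \left(-45 + 99 \left(- \frac{1}{3}\right)\right)} = \frac{1}{3 f - 78} = \frac{1}{-78 + 3 f}$)
$\frac{1}{44770 + r{\left(-224,291 \right)}} = \frac{1}{44770 + \frac{1}{3 \left(-26 - 224\right)}} = \frac{1}{44770 + \frac{1}{3 \left(-250\right)}} = \frac{1}{44770 + \frac{1}{3} \left(- \frac{1}{250}\right)} = \frac{1}{44770 - \frac{1}{750}} = \frac{1}{\frac{33577499}{750}} = \frac{750}{33577499}$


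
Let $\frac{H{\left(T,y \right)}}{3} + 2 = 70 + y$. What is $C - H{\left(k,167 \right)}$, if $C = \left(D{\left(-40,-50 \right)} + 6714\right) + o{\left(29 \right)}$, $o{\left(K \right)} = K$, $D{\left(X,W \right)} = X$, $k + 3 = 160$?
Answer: $5998$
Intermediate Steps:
$k = 157$ ($k = -3 + 160 = 157$)
$C = 6703$ ($C = \left(-40 + 6714\right) + 29 = 6674 + 29 = 6703$)
$H{\left(T,y \right)} = 204 + 3 y$ ($H{\left(T,y \right)} = -6 + 3 \left(70 + y\right) = -6 + \left(210 + 3 y\right) = 204 + 3 y$)
$C - H{\left(k,167 \right)} = 6703 - \left(204 + 3 \cdot 167\right) = 6703 - \left(204 + 501\right) = 6703 - 705 = 5998$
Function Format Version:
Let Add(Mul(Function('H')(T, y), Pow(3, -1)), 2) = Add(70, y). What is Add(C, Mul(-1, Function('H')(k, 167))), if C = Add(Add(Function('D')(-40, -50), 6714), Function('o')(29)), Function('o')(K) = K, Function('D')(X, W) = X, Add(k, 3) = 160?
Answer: 5998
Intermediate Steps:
k = 157 (k = Add(-3, 160) = 157)
C = 6703 (C = Add(Add(-40, 6714), 29) = Add(6674, 29) = 6703)
Function('H')(T, y) = Add(204, Mul(3, y)) (Function('H')(T, y) = Add(-6, Mul(3, Add(70, y))) = Add(-6, Add(210, Mul(3, y))) = Add(204, Mul(3, y)))
Add(C, Mul(-1, Function('H')(k, 167))) = Add(6703, Mul(-1, Add(204, Mul(3, 167)))) = Add(6703, Mul(-1, Add(204, 501))) = Add(6703, Mul(-1, 705)) = Add(6703, -705) = 5998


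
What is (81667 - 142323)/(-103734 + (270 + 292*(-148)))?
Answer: 7582/18335 ≈ 0.41353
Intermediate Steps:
(81667 - 142323)/(-103734 + (270 + 292*(-148))) = -60656/(-103734 + (270 - 43216)) = -60656/(-103734 - 42946) = -60656/(-146680) = -60656*(-1/146680) = 7582/18335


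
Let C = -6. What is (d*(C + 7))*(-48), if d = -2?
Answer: 96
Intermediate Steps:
(d*(C + 7))*(-48) = -2*(-6 + 7)*(-48) = -2*1*(-48) = -2*(-48) = 96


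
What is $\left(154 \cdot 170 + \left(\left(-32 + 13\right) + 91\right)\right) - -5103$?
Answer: $31355$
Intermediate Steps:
$\left(154 \cdot 170 + \left(\left(-32 + 13\right) + 91\right)\right) - -5103 = \left(26180 + \left(-19 + 91\right)\right) + 5103 = \left(26180 + 72\right) + 5103 = 26252 + 5103 = 31355$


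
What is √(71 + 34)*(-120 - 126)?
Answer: -246*√105 ≈ -2520.8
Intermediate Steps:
√(71 + 34)*(-120 - 126) = √105*(-246) = -246*√105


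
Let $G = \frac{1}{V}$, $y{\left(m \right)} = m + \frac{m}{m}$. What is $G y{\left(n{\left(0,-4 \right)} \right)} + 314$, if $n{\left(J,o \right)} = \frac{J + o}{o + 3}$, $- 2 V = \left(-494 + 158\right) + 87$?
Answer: $\frac{78196}{249} \approx 314.04$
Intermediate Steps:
$V = \frac{249}{2}$ ($V = - \frac{\left(-494 + 158\right) + 87}{2} = - \frac{-336 + 87}{2} = \left(- \frac{1}{2}\right) \left(-249\right) = \frac{249}{2} \approx 124.5$)
$n{\left(J,o \right)} = \frac{J + o}{3 + o}$
$y{\left(m \right)} = 1 + m$ ($y{\left(m \right)} = m + 1 = 1 + m$)
$G = \frac{2}{249}$ ($G = \frac{1}{\frac{249}{2}} = \frac{2}{249} \approx 0.0080321$)
$G y{\left(n{\left(0,-4 \right)} \right)} + 314 = \frac{2 \left(1 + \frac{0 - 4}{3 - 4}\right)}{249} + 314 = \frac{2 \left(1 + \frac{1}{-1} \left(-4\right)\right)}{249} + 314 = \frac{2 \left(1 - -4\right)}{249} + 314 = \frac{2 \left(1 + 4\right)}{249} + 314 = \frac{2}{249} \cdot 5 + 314 = \frac{10}{249} + 314 = \frac{78196}{249}$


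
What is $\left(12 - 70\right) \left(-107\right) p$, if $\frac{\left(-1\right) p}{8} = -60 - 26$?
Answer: $4269728$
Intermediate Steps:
$p = 688$ ($p = - 8 \left(-60 - 26\right) = \left(-8\right) \left(-86\right) = 688$)
$\left(12 - 70\right) \left(-107\right) p = \left(12 - 70\right) \left(-107\right) 688 = \left(-58\right) \left(-107\right) 688 = 6206 \cdot 688 = 4269728$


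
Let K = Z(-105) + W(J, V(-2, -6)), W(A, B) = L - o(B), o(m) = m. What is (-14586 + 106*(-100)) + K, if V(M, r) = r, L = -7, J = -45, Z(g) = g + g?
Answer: -25397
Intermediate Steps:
Z(g) = 2*g
W(A, B) = -7 - B
K = -211 (K = 2*(-105) + (-7 - 1*(-6)) = -210 + (-7 + 6) = -210 - 1 = -211)
(-14586 + 106*(-100)) + K = (-14586 + 106*(-100)) - 211 = (-14586 - 10600) - 211 = -25186 - 211 = -25397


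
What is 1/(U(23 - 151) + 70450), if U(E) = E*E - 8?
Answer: 1/86826 ≈ 1.1517e-5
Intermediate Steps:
U(E) = -8 + E² (U(E) = E² - 8 = -8 + E²)
1/(U(23 - 151) + 70450) = 1/((-8 + (23 - 151)²) + 70450) = 1/((-8 + (-128)²) + 70450) = 1/((-8 + 16384) + 70450) = 1/(16376 + 70450) = 1/86826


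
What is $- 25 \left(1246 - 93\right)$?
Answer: $-28825$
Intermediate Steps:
$- 25 \left(1246 - 93\right) = \left(-25\right) 1153 = -28825$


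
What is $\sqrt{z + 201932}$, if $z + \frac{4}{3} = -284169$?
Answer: $\frac{7 i \sqrt{15105}}{3} \approx 286.77 i$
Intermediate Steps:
$z = - \frac{852511}{3}$ ($z = - \frac{4}{3} - 284169 = - \frac{852511}{3} \approx -2.8417 \cdot 10^{5}$)
$\sqrt{z + 201932} = \sqrt{- \frac{852511}{3} + 201932} = \sqrt{- \frac{246715}{3}} = \frac{7 i \sqrt{15105}}{3}$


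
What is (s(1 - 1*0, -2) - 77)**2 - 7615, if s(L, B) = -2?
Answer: -1374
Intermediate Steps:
(s(1 - 1*0, -2) - 77)**2 - 7615 = (-2 - 77)**2 - 7615 = (-79)**2 - 7615 = 6241 - 7615 = -1374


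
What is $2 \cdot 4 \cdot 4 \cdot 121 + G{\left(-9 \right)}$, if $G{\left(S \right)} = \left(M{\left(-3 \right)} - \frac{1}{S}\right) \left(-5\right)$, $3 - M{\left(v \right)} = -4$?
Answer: $\frac{34528}{9} \approx 3836.4$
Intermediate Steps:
$M{\left(v \right)} = 7$ ($M{\left(v \right)} = 3 - -4 = 3 + 4 = 7$)
$G{\left(S \right)} = -35 + \frac{5}{S}$ ($G{\left(S \right)} = \left(7 - \frac{1}{S}\right) \left(-5\right) = -35 + \frac{5}{S}$)
$2 \cdot 4 \cdot 4 \cdot 121 + G{\left(-9 \right)} = 2 \cdot 4 \cdot 4 \cdot 121 - \left(35 - \frac{5}{-9}\right) = 8 \cdot 4 \cdot 121 + \left(-35 + 5 \left(- \frac{1}{9}\right)\right) = 32 \cdot 121 - \frac{320}{9} = 3872 - \frac{320}{9} = \frac{34528}{9}$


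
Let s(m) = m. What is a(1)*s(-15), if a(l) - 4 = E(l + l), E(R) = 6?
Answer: -150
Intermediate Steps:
a(l) = 10 (a(l) = 4 + 6 = 10)
a(1)*s(-15) = 10*(-15) = -150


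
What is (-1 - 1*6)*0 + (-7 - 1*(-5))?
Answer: -2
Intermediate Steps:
(-1 - 1*6)*0 + (-7 - 1*(-5)) = (-1 - 6)*0 + (-7 + 5) = -7*0 - 2 = 0 - 2 = -2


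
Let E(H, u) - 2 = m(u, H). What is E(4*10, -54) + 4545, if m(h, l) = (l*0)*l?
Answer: 4547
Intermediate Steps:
m(h, l) = 0 (m(h, l) = 0*l = 0)
E(H, u) = 2 (E(H, u) = 2 + 0 = 2)
E(4*10, -54) + 4545 = 2 + 4545 = 4547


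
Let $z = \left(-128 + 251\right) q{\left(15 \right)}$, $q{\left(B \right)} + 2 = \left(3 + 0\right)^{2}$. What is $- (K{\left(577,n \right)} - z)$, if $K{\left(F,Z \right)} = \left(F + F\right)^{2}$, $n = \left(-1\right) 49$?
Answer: $-1330855$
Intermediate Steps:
$n = -49$
$q{\left(B \right)} = 7$ ($q{\left(B \right)} = -2 + \left(3 + 0\right)^{2} = -2 + 3^{2} = -2 + 9 = 7$)
$z = 861$ ($z = \left(-128 + 251\right) 7 = 123 \cdot 7 = 861$)
$K{\left(F,Z \right)} = 4 F^{2}$ ($K{\left(F,Z \right)} = \left(2 F\right)^{2} = 4 F^{2}$)
$- (K{\left(577,n \right)} - z) = - (4 \cdot 577^{2} - 861) = - (4 \cdot 332929 - 861) = - (1331716 - 861) = \left(-1\right) 1330855 = -1330855$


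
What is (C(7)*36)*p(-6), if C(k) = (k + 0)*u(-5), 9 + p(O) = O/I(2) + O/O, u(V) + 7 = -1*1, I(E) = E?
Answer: 22176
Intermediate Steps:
u(V) = -8 (u(V) = -7 - 1*1 = -7 - 1 = -8)
p(O) = -8 + O/2 (p(O) = -9 + (O/2 + O/O) = -9 + (O*(½) + 1) = -9 + (O/2 + 1) = -9 + (1 + O/2) = -8 + O/2)
C(k) = -8*k (C(k) = (k + 0)*(-8) = k*(-8) = -8*k)
(C(7)*36)*p(-6) = (-8*7*36)*(-8 + (½)*(-6)) = (-56*36)*(-8 - 3) = -2016*(-11) = 22176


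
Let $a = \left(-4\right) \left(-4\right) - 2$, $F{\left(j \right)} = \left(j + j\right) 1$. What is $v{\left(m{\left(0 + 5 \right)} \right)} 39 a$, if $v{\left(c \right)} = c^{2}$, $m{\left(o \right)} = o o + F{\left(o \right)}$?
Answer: $668850$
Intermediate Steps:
$F{\left(j \right)} = 2 j$ ($F{\left(j \right)} = 2 j 1 = 2 j$)
$a = 14$ ($a = 16 - 2 = 14$)
$m{\left(o \right)} = o^{2} + 2 o$ ($m{\left(o \right)} = o o + 2 o = o^{2} + 2 o$)
$v{\left(m{\left(0 + 5 \right)} \right)} 39 a = \left(\left(0 + 5\right) \left(2 + \left(0 + 5\right)\right)\right)^{2} \cdot 39 \cdot 14 = \left(5 \left(2 + 5\right)\right)^{2} \cdot 39 \cdot 14 = \left(5 \cdot 7\right)^{2} \cdot 39 \cdot 14 = 35^{2} \cdot 39 \cdot 14 = 1225 \cdot 39 \cdot 14 = 47775 \cdot 14 = 668850$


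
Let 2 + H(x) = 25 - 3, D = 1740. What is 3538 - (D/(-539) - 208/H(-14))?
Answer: 9571638/2695 ≈ 3551.6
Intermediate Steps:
H(x) = 20 (H(x) = -2 + (25 - 3) = -2 + 22 = 20)
3538 - (D/(-539) - 208/H(-14)) = 3538 - (1740/(-539) - 208/20) = 3538 - (1740*(-1/539) - 208*1/20) = 3538 - (-1740/539 - 52/5) = 3538 - 1*(-36728/2695) = 3538 + 36728/2695 = 9571638/2695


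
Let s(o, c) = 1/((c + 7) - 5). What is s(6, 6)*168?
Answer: 21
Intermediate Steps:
s(o, c) = 1/(2 + c) (s(o, c) = 1/((7 + c) - 5) = 1/(2 + c))
s(6, 6)*168 = 168/(2 + 6) = 168/8 = (⅛)*168 = 21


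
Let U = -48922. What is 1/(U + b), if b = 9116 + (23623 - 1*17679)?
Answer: -1/33862 ≈ -2.9532e-5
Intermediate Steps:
b = 15060 (b = 9116 + (23623 - 17679) = 9116 + 5944 = 15060)
1/(U + b) = 1/(-48922 + 15060) = 1/(-33862) = -1/33862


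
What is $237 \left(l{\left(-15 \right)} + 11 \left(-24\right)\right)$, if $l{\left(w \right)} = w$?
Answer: $-66123$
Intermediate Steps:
$237 \left(l{\left(-15 \right)} + 11 \left(-24\right)\right) = 237 \left(-15 + 11 \left(-24\right)\right) = 237 \left(-15 - 264\right) = 237 \left(-279\right) = -66123$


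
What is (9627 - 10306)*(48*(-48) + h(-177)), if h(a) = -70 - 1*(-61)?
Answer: 1570527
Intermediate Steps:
h(a) = -9 (h(a) = -70 + 61 = -9)
(9627 - 10306)*(48*(-48) + h(-177)) = (9627 - 10306)*(48*(-48) - 9) = -679*(-2304 - 9) = -679*(-2313) = 1570527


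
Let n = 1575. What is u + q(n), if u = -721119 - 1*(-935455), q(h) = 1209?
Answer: 215545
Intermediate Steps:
u = 214336 (u = -721119 + 935455 = 214336)
u + q(n) = 214336 + 1209 = 215545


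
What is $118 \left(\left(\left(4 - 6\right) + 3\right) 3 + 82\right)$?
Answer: $10030$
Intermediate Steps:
$118 \left(\left(\left(4 - 6\right) + 3\right) 3 + 82\right) = 118 \left(\left(-2 + 3\right) 3 + 82\right) = 118 \left(1 \cdot 3 + 82\right) = 118 \left(3 + 82\right) = 118 \cdot 85 = 10030$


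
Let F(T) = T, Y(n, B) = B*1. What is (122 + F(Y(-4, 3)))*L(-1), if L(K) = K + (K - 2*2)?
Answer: -750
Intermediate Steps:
Y(n, B) = B
L(K) = -4 + 2*K (L(K) = K + (K - 4) = K + (-4 + K) = -4 + 2*K)
(122 + F(Y(-4, 3)))*L(-1) = (122 + 3)*(-4 + 2*(-1)) = 125*(-4 - 2) = 125*(-6) = -750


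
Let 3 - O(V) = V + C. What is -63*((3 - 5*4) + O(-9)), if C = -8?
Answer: -189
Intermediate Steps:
O(V) = 11 - V (O(V) = 3 - (V - 8) = 3 - (-8 + V) = 3 + (8 - V) = 11 - V)
-63*((3 - 5*4) + O(-9)) = -63*((3 - 5*4) + (11 - 1*(-9))) = -63*((3 - 20) + (11 + 9)) = -63*(-17 + 20) = -63*3 = -189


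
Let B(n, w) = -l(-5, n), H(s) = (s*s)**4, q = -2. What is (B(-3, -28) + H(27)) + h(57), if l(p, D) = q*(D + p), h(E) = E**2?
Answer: 282429539714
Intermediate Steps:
H(s) = s**8 (H(s) = (s**2)**4 = s**8)
l(p, D) = -2*D - 2*p (l(p, D) = -2*(D + p) = -2*D - 2*p)
B(n, w) = -10 + 2*n (B(n, w) = -(-2*n - 2*(-5)) = -(-2*n + 10) = -(10 - 2*n) = -10 + 2*n)
(B(-3, -28) + H(27)) + h(57) = ((-10 + 2*(-3)) + 27**8) + 57**2 = ((-10 - 6) + 282429536481) + 3249 = (-16 + 282429536481) + 3249 = 282429536465 + 3249 = 282429539714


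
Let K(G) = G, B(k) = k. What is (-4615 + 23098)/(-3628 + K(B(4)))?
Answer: -6161/1208 ≈ -5.1002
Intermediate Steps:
(-4615 + 23098)/(-3628 + K(B(4))) = (-4615 + 23098)/(-3628 + 4) = 18483/(-3624) = 18483*(-1/3624) = -6161/1208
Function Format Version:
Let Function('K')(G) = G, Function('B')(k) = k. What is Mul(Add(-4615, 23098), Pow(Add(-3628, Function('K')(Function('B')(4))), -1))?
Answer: Rational(-6161, 1208) ≈ -5.1002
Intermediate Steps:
Mul(Add(-4615, 23098), Pow(Add(-3628, Function('K')(Function('B')(4))), -1)) = Mul(Add(-4615, 23098), Pow(Add(-3628, 4), -1)) = Mul(18483, Pow(-3624, -1)) = Mul(18483, Rational(-1, 3624)) = Rational(-6161, 1208)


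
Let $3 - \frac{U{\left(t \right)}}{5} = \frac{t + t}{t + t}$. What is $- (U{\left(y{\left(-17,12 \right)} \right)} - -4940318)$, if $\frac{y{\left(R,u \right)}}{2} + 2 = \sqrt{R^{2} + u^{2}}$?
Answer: $-4940328$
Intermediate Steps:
$y{\left(R,u \right)} = -4 + 2 \sqrt{R^{2} + u^{2}}$
$U{\left(t \right)} = 10$ ($U{\left(t \right)} = 15 - 5 \frac{t + t}{t + t} = 15 - 5 \frac{2 t}{2 t} = 15 - 5 \cdot 2 t \frac{1}{2 t} = 15 - 5 = 10$)
$- (U{\left(y{\left(-17,12 \right)} \right)} - -4940318) = - (10 - -4940318) = - (10 + 4940318) = \left(-1\right) 4940328 = -4940328$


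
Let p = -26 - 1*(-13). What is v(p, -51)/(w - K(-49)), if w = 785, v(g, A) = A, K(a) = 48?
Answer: -51/737 ≈ -0.069199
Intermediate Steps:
p = -13 (p = -26 + 13 = -13)
v(p, -51)/(w - K(-49)) = -51/(785 - 1*48) = -51/(785 - 48) = -51/737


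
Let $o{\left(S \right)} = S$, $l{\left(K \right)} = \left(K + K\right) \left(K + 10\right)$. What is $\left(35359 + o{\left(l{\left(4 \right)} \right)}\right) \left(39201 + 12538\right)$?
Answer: $1835234069$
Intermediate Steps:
$l{\left(K \right)} = 2 K \left(10 + K\right)$
$\left(35359 + o{\left(l{\left(4 \right)} \right)}\right) \left(39201 + 12538\right) = \left(35359 + 2 \cdot 4 \left(10 + 4\right)\right) \left(39201 + 12538\right) = \left(35359 + 2 \cdot 4 \cdot 14\right) 51739 = \left(35359 + 112\right) 51739 = 35471 \cdot 51739 = 1835234069$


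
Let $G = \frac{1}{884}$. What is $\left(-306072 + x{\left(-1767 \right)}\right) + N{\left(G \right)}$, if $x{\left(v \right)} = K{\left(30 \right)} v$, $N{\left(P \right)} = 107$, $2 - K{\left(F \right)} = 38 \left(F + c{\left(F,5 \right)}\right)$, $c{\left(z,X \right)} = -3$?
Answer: $1503443$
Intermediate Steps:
$G = \frac{1}{884} \approx 0.0011312$
$K{\left(F \right)} = 116 - 38 F$ ($K{\left(F \right)} = 2 - 38 \left(F - 3\right) = 2 - 38 \left(-3 + F\right) = 2 - \left(-114 + 38 F\right) = 116 - 38 F$)
$x{\left(v \right)} = - 1024 v$ ($x{\left(v \right)} = \left(116 - 1140\right) v = - 1024 v$)
$\left(-306072 + x{\left(-1767 \right)}\right) + N{\left(G \right)} = \left(-306072 - -1809408\right) + 107 = \left(-306072 + 1809408\right) + 107 = 1503336 + 107 = 1503443$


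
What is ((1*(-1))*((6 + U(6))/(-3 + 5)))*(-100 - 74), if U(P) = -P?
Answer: 0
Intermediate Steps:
((1*(-1))*((6 + U(6))/(-3 + 5)))*(-100 - 74) = ((1*(-1))*((6 - 1*6)/(-3 + 5)))*(-100 - 74) = -(6 - 6)/2*(-174) = -0/2*(-174) = -1*0*(-174) = 0*(-174) = 0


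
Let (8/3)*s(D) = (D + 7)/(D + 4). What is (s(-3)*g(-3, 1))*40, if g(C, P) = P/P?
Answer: 60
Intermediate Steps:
s(D) = 3*(7 + D)/(8*(4 + D)) (s(D) = 3*((D + 7)/(D + 4))/8 = 3*((7 + D)/(4 + D))/8 = 3*(7 + D)/(8*(4 + D)))
g(C, P) = 1
(s(-3)*g(-3, 1))*40 = ((3*(7 - 3)/(8*(4 - 3)))*1)*40 = (((3/8)*4/1)*1)*40 = (((3/8)*1*4)*1)*40 = ((3/2)*1)*40 = (3/2)*40 = 60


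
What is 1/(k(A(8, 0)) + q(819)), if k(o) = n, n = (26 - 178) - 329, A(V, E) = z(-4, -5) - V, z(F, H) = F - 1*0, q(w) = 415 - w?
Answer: -1/885 ≈ -0.0011299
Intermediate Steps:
z(F, H) = F (z(F, H) = F + 0 = F)
A(V, E) = -4 - V
n = -481 (n = -152 - 329 = -481)
k(o) = -481
1/(k(A(8, 0)) + q(819)) = 1/(-481 + (415 - 1*819)) = 1/(-481 + (415 - 819)) = 1/(-481 - 404) = 1/(-885) = -1/885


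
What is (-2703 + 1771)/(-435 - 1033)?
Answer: 233/367 ≈ 0.63488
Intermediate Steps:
(-2703 + 1771)/(-435 - 1033) = -932/(-1468) = -932*(-1/1468) = 233/367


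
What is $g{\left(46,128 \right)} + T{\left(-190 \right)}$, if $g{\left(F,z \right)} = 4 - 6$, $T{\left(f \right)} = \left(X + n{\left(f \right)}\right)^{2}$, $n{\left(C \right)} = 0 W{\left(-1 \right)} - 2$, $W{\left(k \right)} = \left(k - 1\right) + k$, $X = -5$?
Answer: $47$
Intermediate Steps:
$W{\left(k \right)} = -1 + 2 k$ ($W{\left(k \right)} = \left(-1 + k\right) + k = -1 + 2 k$)
$n{\left(C \right)} = -2$ ($n{\left(C \right)} = 0 \left(-1 + 2 \left(-1\right)\right) - 2 = 0 \left(-1 - 2\right) - 2 = 0 \left(-3\right) - 2 = 0 - 2 = -2$)
$T{\left(f \right)} = 49$ ($T{\left(f \right)} = \left(-5 - 2\right)^{2} = \left(-7\right)^{2} = 49$)
$g{\left(F,z \right)} = -2$ ($g{\left(F,z \right)} = 4 - 6 = -2$)
$g{\left(46,128 \right)} + T{\left(-190 \right)} = -2 + 49 = 47$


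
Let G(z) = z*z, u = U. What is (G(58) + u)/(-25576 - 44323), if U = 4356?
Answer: -7720/69899 ≈ -0.11045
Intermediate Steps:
u = 4356
G(z) = z²
(G(58) + u)/(-25576 - 44323) = (58² + 4356)/(-25576 - 44323) = (3364 + 4356)/(-69899) = 7720*(-1/69899) = -7720/69899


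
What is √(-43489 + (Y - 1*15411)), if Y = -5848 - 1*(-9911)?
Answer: 9*I*√677 ≈ 234.17*I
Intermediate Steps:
Y = 4063 (Y = -5848 + 9911 = 4063)
√(-43489 + (Y - 1*15411)) = √(-43489 + (4063 - 1*15411)) = √(-43489 + (4063 - 15411)) = √(-43489 - 11348) = √(-54837) = 9*I*√677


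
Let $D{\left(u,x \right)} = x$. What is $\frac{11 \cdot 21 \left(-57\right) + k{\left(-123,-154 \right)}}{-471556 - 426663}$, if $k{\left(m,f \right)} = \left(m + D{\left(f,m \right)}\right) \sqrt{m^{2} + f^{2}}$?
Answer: $\frac{1881}{128317} + \frac{246 \sqrt{38845}}{898219} \approx 0.068637$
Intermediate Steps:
$k{\left(m,f \right)} = 2 m \sqrt{f^{2} + m^{2}}$ ($k{\left(m,f \right)} = \left(m + m\right) \sqrt{m^{2} + f^{2}} = 2 m \sqrt{f^{2} + m^{2}}$)
$\frac{11 \cdot 21 \left(-57\right) + k{\left(-123,-154 \right)}}{-471556 - 426663} = \frac{11 \cdot 21 \left(-57\right) + 2 \left(-123\right) \sqrt{\left(-154\right)^{2} + \left(-123\right)^{2}}}{-471556 - 426663} = \frac{231 \left(-57\right) + 2 \left(-123\right) \sqrt{23716 + 15129}}{-898219} = \left(-13167 + 2 \left(-123\right) \sqrt{38845}\right) \left(- \frac{1}{898219}\right) = \left(-13167 - 246 \sqrt{38845}\right) \left(- \frac{1}{898219}\right) = \frac{1881}{128317} + \frac{246 \sqrt{38845}}{898219}$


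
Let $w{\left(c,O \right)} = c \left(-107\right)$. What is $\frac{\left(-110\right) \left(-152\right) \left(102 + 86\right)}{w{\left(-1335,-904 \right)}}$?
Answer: $\frac{628672}{28569} \approx 22.005$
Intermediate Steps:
$w{\left(c,O \right)} = - 107 c$
$\frac{\left(-110\right) \left(-152\right) \left(102 + 86\right)}{w{\left(-1335,-904 \right)}} = \frac{\left(-110\right) \left(-152\right) \left(102 + 86\right)}{\left(-107\right) \left(-1335\right)} = \frac{16720 \cdot 188}{142845} = 3143360 \cdot \frac{1}{142845} = \frac{628672}{28569}$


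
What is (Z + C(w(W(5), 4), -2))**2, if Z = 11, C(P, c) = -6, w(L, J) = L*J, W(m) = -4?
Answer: 25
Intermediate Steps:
w(L, J) = J*L
(Z + C(w(W(5), 4), -2))**2 = (11 - 6)**2 = 5**2 = 25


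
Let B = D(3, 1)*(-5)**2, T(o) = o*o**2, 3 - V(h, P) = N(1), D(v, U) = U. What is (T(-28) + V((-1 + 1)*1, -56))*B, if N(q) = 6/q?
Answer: -548875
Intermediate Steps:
V(h, P) = -3 (V(h, P) = 3 - 6/1 = 3 - 6 = -3)
T(o) = o**3
B = 25 (B = 1*(-5)**2 = 1*25 = 25)
(T(-28) + V((-1 + 1)*1, -56))*B = ((-28)**3 - 3)*25 = (-21952 - 3)*25 = -21955*25 = -548875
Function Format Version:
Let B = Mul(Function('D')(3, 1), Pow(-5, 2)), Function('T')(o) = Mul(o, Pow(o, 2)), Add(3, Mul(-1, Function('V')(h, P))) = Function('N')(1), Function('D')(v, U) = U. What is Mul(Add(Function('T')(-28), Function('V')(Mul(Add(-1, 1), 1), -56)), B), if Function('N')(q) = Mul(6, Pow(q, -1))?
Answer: -548875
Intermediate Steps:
Function('V')(h, P) = -3 (Function('V')(h, P) = Add(3, Mul(-1, Mul(6, Pow(1, -1)))) = Add(3, Mul(-1, Mul(6, 1))) = Add(3, Mul(-1, 6)) = Add(3, -6) = -3)
Function('T')(o) = Pow(o, 3)
B = 25 (B = Mul(1, Pow(-5, 2)) = Mul(1, 25) = 25)
Mul(Add(Function('T')(-28), Function('V')(Mul(Add(-1, 1), 1), -56)), B) = Mul(Add(Pow(-28, 3), -3), 25) = Mul(Add(-21952, -3), 25) = Mul(-21955, 25) = -548875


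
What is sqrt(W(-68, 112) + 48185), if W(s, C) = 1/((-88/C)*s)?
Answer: sqrt(6739927678)/374 ≈ 219.51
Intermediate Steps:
W(s, C) = -C/(88*s) (W(s, C) = 1/(-88*s/C) = -C/(88*s))
sqrt(W(-68, 112) + 48185) = sqrt(-1/88*112/(-68) + 48185) = sqrt(-1/88*112*(-1/68) + 48185) = sqrt(7/374 + 48185) = sqrt(18021197/374) = sqrt(6739927678)/374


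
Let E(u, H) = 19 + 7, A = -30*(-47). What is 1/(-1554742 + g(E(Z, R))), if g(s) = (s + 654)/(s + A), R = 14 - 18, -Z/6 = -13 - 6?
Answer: -359/558152208 ≈ -6.4319e-7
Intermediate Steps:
A = 1410
Z = 114 (Z = -6*(-13 - 6) = -6*(-19) = 114)
R = -4
E(u, H) = 26
g(s) = (654 + s)/(1410 + s) (g(s) = (s + 654)/(s + 1410) = (654 + s)/(1410 + s))
1/(-1554742 + g(E(Z, R))) = 1/(-1554742 + (654 + 26)/(1410 + 26)) = 1/(-1554742 + 680/1436) = 1/(-1554742 + (1/1436)*680) = 1/(-1554742 + 170/359) = 1/(-558152208/359) = -359/558152208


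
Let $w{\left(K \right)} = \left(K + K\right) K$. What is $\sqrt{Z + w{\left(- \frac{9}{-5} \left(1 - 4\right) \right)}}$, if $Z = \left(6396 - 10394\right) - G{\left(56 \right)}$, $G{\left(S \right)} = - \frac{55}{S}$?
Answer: $\frac{i \sqrt{77198478}}{140} \approx 62.759 i$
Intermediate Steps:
$w{\left(K \right)} = 2 K^{2}$ ($w{\left(K \right)} = 2 K K = 2 K^{2}$)
$Z = - \frac{223833}{56}$ ($Z = \left(6396 - 10394\right) - - \frac{55}{56} = \left(6396 - 10394\right) - \left(-55\right) \frac{1}{56} = -3998 - - \frac{55}{56} = -3998 + \frac{55}{56} = - \frac{223833}{56} \approx -3997.0$)
$\sqrt{Z + w{\left(- \frac{9}{-5} \left(1 - 4\right) \right)}} = \sqrt{- \frac{223833}{56} + 2 \left(- \frac{9}{-5} \left(1 - 4\right)\right)^{2}} = \sqrt{- \frac{223833}{56} + 2 \left(\left(-9\right) \left(- \frac{1}{5}\right) \left(1 - 4\right)\right)^{2}} = \sqrt{- \frac{223833}{56} + 2 \left(\frac{9}{5} \left(-3\right)\right)^{2}} = \sqrt{- \frac{223833}{56} + 2 \left(- \frac{27}{5}\right)^{2}} = \sqrt{- \frac{223833}{56} + 2 \cdot \frac{729}{25}} = \sqrt{- \frac{223833}{56} + \frac{1458}{25}} = \sqrt{- \frac{5514177}{1400}} = \frac{i \sqrt{77198478}}{140}$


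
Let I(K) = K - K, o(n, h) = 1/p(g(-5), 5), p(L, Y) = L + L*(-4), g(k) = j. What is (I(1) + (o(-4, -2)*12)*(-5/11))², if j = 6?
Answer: 100/1089 ≈ 0.091827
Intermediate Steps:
g(k) = 6
p(L, Y) = -3*L (p(L, Y) = L - 4*L = -3*L)
o(n, h) = -1/18 (o(n, h) = 1/(-3*6) = 1/(-18) = -1/18)
I(K) = 0
(I(1) + (o(-4, -2)*12)*(-5/11))² = (0 + (-1/18*12)*(-5/11))² = (0 - (-10)/(3*11))² = (0 - ⅔*(-5/11))² = (0 + 10/33)² = (10/33)² = 100/1089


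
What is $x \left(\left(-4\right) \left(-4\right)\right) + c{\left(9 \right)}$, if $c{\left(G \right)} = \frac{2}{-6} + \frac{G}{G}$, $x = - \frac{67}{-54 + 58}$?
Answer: $- \frac{802}{3} \approx -267.33$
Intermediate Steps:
$x = - \frac{67}{4} \approx -16.75$
$c{\left(G \right)} = \frac{2}{3}$ ($c{\left(G \right)} = 2 \left(- \frac{1}{6}\right) + 1 = - \frac{1}{3} + 1 = \frac{2}{3}$)
$x \left(\left(-4\right) \left(-4\right)\right) + c{\left(9 \right)} = - \frac{67 \left(\left(-4\right) \left(-4\right)\right)}{4} + \frac{2}{3} = \left(- \frac{67}{4}\right) 16 + \frac{2}{3} = -268 + \frac{2}{3} = - \frac{802}{3}$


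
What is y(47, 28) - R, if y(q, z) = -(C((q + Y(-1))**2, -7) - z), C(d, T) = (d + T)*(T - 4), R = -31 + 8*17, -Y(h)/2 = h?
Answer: 26257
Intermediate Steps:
Y(h) = -2*h
R = 105 (R = -31 + 136 = 105)
C(d, T) = (-4 + T)*(T + d) (C(d, T) = (T + d)*(-4 + T) = (-4 + T)*(T + d))
y(q, z) = -77 + z + 11*(2 + q)**2 (y(q, z) = -(((-7)**2 - 4*(-7) - 4*(q - 2*(-1))**2 - 7*(q - 2*(-1))**2) - z) = -((49 + 28 - 4*(q + 2)**2 - 7*(q + 2)**2) - z) = -((49 + 28 - 4*(2 + q)**2 - 7*(2 + q)**2) - z) = -((77 - 11*(2 + q)**2) - z) = -(77 - z - 11*(2 + q)**2) = -77 + z + 11*(2 + q)**2)
y(47, 28) - R = (-77 + 28 + 11*(2 + 47)**2) - 1*105 = (-77 + 28 + 11*49**2) - 105 = (-77 + 28 + 11*2401) - 105 = (-77 + 28 + 26411) - 105 = 26362 - 105 = 26257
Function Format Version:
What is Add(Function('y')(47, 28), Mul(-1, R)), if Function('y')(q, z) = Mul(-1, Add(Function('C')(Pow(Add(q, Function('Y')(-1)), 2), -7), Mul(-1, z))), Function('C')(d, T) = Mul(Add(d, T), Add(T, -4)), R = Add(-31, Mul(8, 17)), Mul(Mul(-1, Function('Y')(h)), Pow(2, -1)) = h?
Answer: 26257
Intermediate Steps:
Function('Y')(h) = Mul(-2, h)
R = 105 (R = Add(-31, 136) = 105)
Function('C')(d, T) = Mul(Add(-4, T), Add(T, d)) (Function('C')(d, T) = Mul(Add(T, d), Add(-4, T)) = Mul(Add(-4, T), Add(T, d)))
Function('y')(q, z) = Add(-77, z, Mul(11, Pow(Add(2, q), 2))) (Function('y')(q, z) = Mul(-1, Add(Add(Pow(-7, 2), Mul(-4, -7), Mul(-4, Pow(Add(q, Mul(-2, -1)), 2)), Mul(-7, Pow(Add(q, Mul(-2, -1)), 2))), Mul(-1, z))) = Mul(-1, Add(Add(49, 28, Mul(-4, Pow(Add(q, 2), 2)), Mul(-7, Pow(Add(q, 2), 2))), Mul(-1, z))) = Mul(-1, Add(Add(49, 28, Mul(-4, Pow(Add(2, q), 2)), Mul(-7, Pow(Add(2, q), 2))), Mul(-1, z))) = Mul(-1, Add(Add(77, Mul(-11, Pow(Add(2, q), 2))), Mul(-1, z))) = Mul(-1, Add(77, Mul(-1, z), Mul(-11, Pow(Add(2, q), 2)))) = Add(-77, z, Mul(11, Pow(Add(2, q), 2))))
Add(Function('y')(47, 28), Mul(-1, R)) = Add(Add(-77, 28, Mul(11, Pow(Add(2, 47), 2))), Mul(-1, 105)) = Add(Add(-77, 28, Mul(11, Pow(49, 2))), -105) = Add(Add(-77, 28, Mul(11, 2401)), -105) = Add(Add(-77, 28, 26411), -105) = Add(26362, -105) = 26257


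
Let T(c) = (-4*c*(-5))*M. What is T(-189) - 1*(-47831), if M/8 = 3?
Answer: -42889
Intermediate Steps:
M = 24 (M = 8*3 = 24)
T(c) = 480*c (T(c) = -4*c*(-5)*24 = -(-20)*c*24 = (20*c)*24 = 480*c)
T(-189) - 1*(-47831) = 480*(-189) - 1*(-47831) = -90720 + 47831 = -42889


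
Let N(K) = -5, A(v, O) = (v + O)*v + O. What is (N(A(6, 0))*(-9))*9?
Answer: 405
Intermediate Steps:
A(v, O) = O + v*(O + v) (A(v, O) = (O + v)*v + O = v*(O + v) + O = O + v*(O + v))
(N(A(6, 0))*(-9))*9 = -5*(-9)*9 = 45*9 = 405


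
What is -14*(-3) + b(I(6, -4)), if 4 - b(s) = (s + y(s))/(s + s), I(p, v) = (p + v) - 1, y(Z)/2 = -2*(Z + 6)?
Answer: 119/2 ≈ 59.500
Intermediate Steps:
y(Z) = -24 - 4*Z (y(Z) = 2*(-2*(Z + 6)) = 2*(-2*(6 + Z)) = 2*(-12 - 2*Z) = -24 - 4*Z)
I(p, v) = -1 + p + v
b(s) = 4 - (-24 - 3*s)/(2*s) (b(s) = 4 - (s + (-24 - 4*s))/(s + s) = 4 - (-24 - 3*s)/(2*s))
-14*(-3) + b(I(6, -4)) = -14*(-3) + (11/2 + 12/(-1 + 6 - 4)) = 42 + (11/2 + 12/1) = 42 + (11/2 + 12*1) = 42 + (11/2 + 12) = 42 + 35/2 = 119/2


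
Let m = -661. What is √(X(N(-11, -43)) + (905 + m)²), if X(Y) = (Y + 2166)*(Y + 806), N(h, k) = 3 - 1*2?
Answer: √1808305 ≈ 1344.7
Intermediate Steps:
N(h, k) = 1 (N(h, k) = 3 - 2 = 1)
X(Y) = (806 + Y)*(2166 + Y) (X(Y) = (2166 + Y)*(806 + Y) = (806 + Y)*(2166 + Y))
√(X(N(-11, -43)) + (905 + m)²) = √((1745796 + 1² + 2972*1) + (905 - 661)²) = √((1745796 + 1 + 2972) + 244²) = √(1748769 + 59536) = √1808305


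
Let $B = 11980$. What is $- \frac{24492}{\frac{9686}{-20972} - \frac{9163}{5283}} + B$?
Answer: $\frac{2814388568956}{121668787} \approx 23132.0$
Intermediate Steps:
$- \frac{24492}{\frac{9686}{-20972} - \frac{9163}{5283}} + B = - \frac{24492}{\frac{9686}{-20972} - \frac{9163}{5283}} + 11980 = - \frac{24492}{9686 \left(- \frac{1}{20972}\right) - \frac{9163}{5283}} + 11980 = - \frac{24492}{- \frac{4843}{10486} - \frac{9163}{5283}} + 11980 = - \frac{24492}{- \frac{121668787}{55397538}} + 11980 = \left(-24492\right) \left(- \frac{55397538}{121668787}\right) + 11980 = \frac{1356796500696}{121668787} + 11980 = \frac{2814388568956}{121668787}$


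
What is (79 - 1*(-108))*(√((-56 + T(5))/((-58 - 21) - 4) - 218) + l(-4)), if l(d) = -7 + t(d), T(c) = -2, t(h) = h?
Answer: -2057 + 1122*I*√41583/83 ≈ -2057.0 + 2756.6*I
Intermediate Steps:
l(d) = -7 + d
(79 - 1*(-108))*(√((-56 + T(5))/((-58 - 21) - 4) - 218) + l(-4)) = (79 - 1*(-108))*(√((-56 - 2)/((-58 - 21) - 4) - 218) + (-7 - 4)) = (79 + 108)*(√(-58/(-79 - 4) - 218) - 11) = 187*(√(-58/(-83) - 218) - 11) = 187*(√(-58*(-1/83) - 218) - 11) = 187*(√(58/83 - 218) - 11) = 187*(√(-18036/83) - 11) = 187*(6*I*√41583/83 - 11) = 187*(-11 + 6*I*√41583/83) = -2057 + 1122*I*√41583/83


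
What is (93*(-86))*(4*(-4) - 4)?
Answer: 159960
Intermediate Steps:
(93*(-86))*(4*(-4) - 4) = -7998*(-16 - 4) = -7998*(-20) = 159960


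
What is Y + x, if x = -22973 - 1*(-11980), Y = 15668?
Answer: 4675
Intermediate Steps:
x = -10993 (x = -22973 + 11980 = -10993)
Y + x = 15668 - 10993 = 4675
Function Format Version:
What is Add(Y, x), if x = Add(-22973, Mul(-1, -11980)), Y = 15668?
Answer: 4675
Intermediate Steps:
x = -10993 (x = Add(-22973, 11980) = -10993)
Add(Y, x) = Add(15668, -10993) = 4675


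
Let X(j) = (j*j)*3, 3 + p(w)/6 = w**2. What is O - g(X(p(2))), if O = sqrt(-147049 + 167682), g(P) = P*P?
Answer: -11664 + sqrt(20633) ≈ -11520.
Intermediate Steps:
p(w) = -18 + 6*w**2
X(j) = 3*j**2 (X(j) = j**2*3 = 3*j**2)
g(P) = P**2
O = sqrt(20633) ≈ 143.64
O - g(X(p(2))) = sqrt(20633) - (3*(-18 + 6*2**2)**2)**2 = sqrt(20633) - (3*(-18 + 6*4)**2)**2 = sqrt(20633) - (3*(-18 + 24)**2)**2 = sqrt(20633) - (3*6**2)**2 = sqrt(20633) - (3*36)**2 = sqrt(20633) - 1*108**2 = sqrt(20633) - 1*11664 = sqrt(20633) - 11664 = -11664 + sqrt(20633)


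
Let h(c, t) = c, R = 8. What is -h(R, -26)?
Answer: -8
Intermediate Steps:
-h(R, -26) = -1*8 = -8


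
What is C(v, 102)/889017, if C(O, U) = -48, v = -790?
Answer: -16/296339 ≈ -5.3992e-5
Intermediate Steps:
C(v, 102)/889017 = -48/889017 = -48*1/889017 = -16/296339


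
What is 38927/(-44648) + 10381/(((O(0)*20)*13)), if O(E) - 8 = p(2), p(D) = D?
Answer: 22642543/7255300 ≈ 3.1208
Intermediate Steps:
O(E) = 10 (O(E) = 8 + 2 = 10)
38927/(-44648) + 10381/(((O(0)*20)*13)) = 38927/(-44648) + 10381/(((10*20)*13)) = 38927*(-1/44648) + 10381/((200*13)) = -38927/44648 + 10381/2600 = 22642543/7255300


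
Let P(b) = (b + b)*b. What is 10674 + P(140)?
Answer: 49874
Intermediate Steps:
P(b) = 2*b² (P(b) = (2*b)*b = 2*b²)
10674 + P(140) = 10674 + 2*140² = 10674 + 2*19600 = 10674 + 39200 = 49874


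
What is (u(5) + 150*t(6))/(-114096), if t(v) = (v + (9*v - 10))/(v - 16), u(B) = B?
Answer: 745/114096 ≈ 0.0065296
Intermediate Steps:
t(v) = (-10 + 10*v)/(-16 + v) (t(v) = (v + (-10 + 9*v))/(-16 + v) = (-10 + 10*v)/(-16 + v))
(u(5) + 150*t(6))/(-114096) = (5 + 150*(10*(-1 + 6)/(-16 + 6)))/(-114096) = (5 + 150*(10*5/(-10)))*(-1/114096) = (5 + 150*(10*(-⅒)*5))*(-1/114096) = (5 + 150*(-5))*(-1/114096) = (5 - 750)*(-1/114096) = -745*(-1/114096) = 745/114096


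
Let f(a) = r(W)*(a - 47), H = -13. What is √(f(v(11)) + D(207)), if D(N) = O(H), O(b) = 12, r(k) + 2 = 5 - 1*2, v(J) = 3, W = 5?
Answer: 4*I*√2 ≈ 5.6569*I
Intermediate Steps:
r(k) = 1 (r(k) = -2 + (5 - 1*2) = -2 + (5 - 2) = -2 + 3 = 1)
D(N) = 12
f(a) = -47 + a (f(a) = 1*(a - 47) = 1*(-47 + a) = -47 + a)
√(f(v(11)) + D(207)) = √((-47 + 3) + 12) = √(-44 + 12) = √(-32) = 4*I*√2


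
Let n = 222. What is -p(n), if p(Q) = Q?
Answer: -222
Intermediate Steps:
-p(n) = -1*222 = -222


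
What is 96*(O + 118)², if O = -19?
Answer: 940896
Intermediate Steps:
96*(O + 118)² = 96*(-19 + 118)² = 96*99² = 96*9801 = 940896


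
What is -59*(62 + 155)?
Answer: -12803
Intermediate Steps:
-59*(62 + 155) = -59*217 = -12803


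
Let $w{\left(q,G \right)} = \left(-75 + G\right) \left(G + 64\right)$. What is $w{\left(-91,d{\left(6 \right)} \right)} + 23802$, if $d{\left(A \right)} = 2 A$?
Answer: $19014$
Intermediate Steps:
$w{\left(q,G \right)} = \left(-75 + G\right) \left(64 + G\right)$
$w{\left(-91,d{\left(6 \right)} \right)} + 23802 = \left(-4800 + \left(2 \cdot 6\right)^{2} - 11 \cdot 2 \cdot 6\right) + 23802 = \left(-4800 + 12^{2} - 132\right) + 23802 = \left(-4800 + 144 - 132\right) + 23802 = -4788 + 23802 = 19014$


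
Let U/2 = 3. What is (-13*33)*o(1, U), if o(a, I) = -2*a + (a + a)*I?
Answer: -4290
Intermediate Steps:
U = 6 (U = 2*3 = 6)
o(a, I) = -2*a + 2*I*a (o(a, I) = -2*a + (2*a)*I = -2*a + 2*I*a)
(-13*33)*o(1, U) = (-13*33)*(2*1*(-1 + 6)) = -858*5 = -429*10 = -4290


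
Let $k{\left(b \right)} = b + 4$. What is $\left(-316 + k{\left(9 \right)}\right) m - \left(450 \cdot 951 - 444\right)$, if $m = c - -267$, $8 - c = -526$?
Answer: $-670209$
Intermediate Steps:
$c = 534$ ($c = 8 - -526 = 8 + 526 = 534$)
$k{\left(b \right)} = 4 + b$
$m = 801$ ($m = 534 - -267 = 534 + 267 = 801$)
$\left(-316 + k{\left(9 \right)}\right) m - \left(450 \cdot 951 - 444\right) = \left(-316 + \left(4 + 9\right)\right) 801 - \left(450 \cdot 951 - 444\right) = \left(-316 + 13\right) 801 - \left(427950 - 444\right) = \left(-303\right) 801 - 427506 = -242703 - 427506 = -670209$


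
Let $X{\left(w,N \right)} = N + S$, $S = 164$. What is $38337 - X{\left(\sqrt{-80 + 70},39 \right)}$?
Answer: $38134$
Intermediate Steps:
$X{\left(w,N \right)} = 164 + N$ ($X{\left(w,N \right)} = N + 164 = 164 + N$)
$38337 - X{\left(\sqrt{-80 + 70},39 \right)} = 38337 - \left(164 + 39\right) = 38337 - 203 = 38134$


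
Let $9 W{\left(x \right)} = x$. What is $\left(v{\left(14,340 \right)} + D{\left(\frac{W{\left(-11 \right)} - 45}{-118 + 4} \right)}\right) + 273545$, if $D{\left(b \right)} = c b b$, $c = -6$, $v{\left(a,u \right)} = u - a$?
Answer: $\frac{24024699205}{87723} \approx 2.7387 \cdot 10^{5}$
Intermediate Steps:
$W{\left(x \right)} = \frac{x}{9}$
$D{\left(b \right)} = - 6 b^{2}$ ($D{\left(b \right)} = - 6 b b = - 6 b^{2}$)
$\left(v{\left(14,340 \right)} + D{\left(\frac{W{\left(-11 \right)} - 45}{-118 + 4} \right)}\right) + 273545 = \left(\left(340 - 14\right) - 6 \left(\frac{\frac{1}{9} \left(-11\right) - 45}{-118 + 4}\right)^{2}\right) + 273545 = \left(\left(340 - 14\right) - 6 \left(\frac{- \frac{11}{9} - 45}{-114}\right)^{2}\right) + 273545 = \left(326 - 6 \left(\left(- \frac{416}{9}\right) \left(- \frac{1}{114}\right)\right)^{2}\right) + 273545 = \left(326 - 6 \left(\frac{208}{513}\right)^{2}\right) + 273545 = \left(326 - \frac{86528}{87723}\right) + 273545 = \frac{28511170}{87723} + 273545 = \frac{24024699205}{87723}$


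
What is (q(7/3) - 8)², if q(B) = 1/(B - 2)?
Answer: 25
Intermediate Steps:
q(B) = 1/(-2 + B)
(q(7/3) - 8)² = (1/(-2 + 7/3) - 8)² = (1/(⅓) - 8)² = (3 - 8)² = (-5)² = 25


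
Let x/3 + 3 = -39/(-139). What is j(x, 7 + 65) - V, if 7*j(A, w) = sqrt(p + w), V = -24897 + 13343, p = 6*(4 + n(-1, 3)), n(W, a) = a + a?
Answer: 11554 + 2*sqrt(33)/7 ≈ 11556.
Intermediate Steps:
n(W, a) = 2*a
p = 60 (p = 6*(4 + 2*3) = 6*(4 + 6) = 6*10 = 60)
x = -1134/139 (x = -9 + 3*(-39/(-139)) = -9 + 3*(-39*(-1/139)) = -9 + 3*(39/139) = -9 + 117/139 = -1134/139 ≈ -8.1583)
V = -11554
j(A, w) = sqrt(60 + w)/7
j(x, 7 + 65) - V = sqrt(60 + (7 + 65))/7 - 1*(-11554) = sqrt(60 + 72)/7 + 11554 = sqrt(132)/7 + 11554 = (2*sqrt(33))/7 + 11554 = 2*sqrt(33)/7 + 11554 = 11554 + 2*sqrt(33)/7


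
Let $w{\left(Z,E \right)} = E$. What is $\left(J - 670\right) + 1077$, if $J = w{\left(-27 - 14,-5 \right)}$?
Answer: $402$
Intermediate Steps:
$J = -5$
$\left(J - 670\right) + 1077 = \left(-5 - 670\right) + 1077 = -675 + 1077 = 402$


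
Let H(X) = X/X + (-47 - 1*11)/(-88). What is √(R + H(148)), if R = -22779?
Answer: I*√11024233/22 ≈ 150.92*I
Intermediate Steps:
H(X) = 73/44 (H(X) = 1 + (-47 - 11)*(-1/88) = 1 - 58*(-1/88) = 1 + 29/44 = 73/44)
√(R + H(148)) = √(-22779 + 73/44) = √(-1002203/44) = I*√11024233/22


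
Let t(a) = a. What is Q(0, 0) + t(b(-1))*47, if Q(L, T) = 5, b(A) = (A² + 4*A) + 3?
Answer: 5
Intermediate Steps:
b(A) = 3 + A² + 4*A
Q(0, 0) + t(b(-1))*47 = 5 + (3 + (-1)² + 4*(-1))*47 = 5 + (3 + 1 - 4)*47 = 5 + 0*47 = 5 + 0 = 5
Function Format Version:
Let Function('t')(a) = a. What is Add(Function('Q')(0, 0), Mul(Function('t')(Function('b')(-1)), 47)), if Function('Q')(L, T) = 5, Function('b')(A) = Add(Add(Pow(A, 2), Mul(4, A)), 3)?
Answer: 5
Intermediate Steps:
Function('b')(A) = Add(3, Pow(A, 2), Mul(4, A))
Add(Function('Q')(0, 0), Mul(Function('t')(Function('b')(-1)), 47)) = Add(5, Mul(Add(3, Pow(-1, 2), Mul(4, -1)), 47)) = Add(5, Mul(Add(3, 1, -4), 47)) = Add(5, Mul(0, 47)) = Add(5, 0) = 5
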